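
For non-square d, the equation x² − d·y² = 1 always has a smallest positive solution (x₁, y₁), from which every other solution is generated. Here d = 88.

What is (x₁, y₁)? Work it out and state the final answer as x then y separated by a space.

197 21

d=88: √d = [9; 2,1,1,1,2,18] (ℓ=6, even), read p_5/q_5
a_0=9:  p_0=9·1+0=9,  q_0=9·0+1=1
a_1=2:  p_1=2·9+1=19,  q_1=2·1+0=2
a_2=1:  p_2=1·19+9=28,  q_2=1·2+1=3
a_3=1:  p_3=1·28+19=47,  q_3=1·3+2=5
a_4=1:  p_4=1·47+28=75,  q_4=1·5+3=8
a_5=2:  p_5=2·75+47=197,  q_5=2·8+5=21
fundamental: x₁=197, y₁=21  (since 38809 − 88·441 = 1)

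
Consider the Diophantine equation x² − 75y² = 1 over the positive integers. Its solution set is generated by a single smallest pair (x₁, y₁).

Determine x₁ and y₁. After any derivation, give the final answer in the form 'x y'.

26 3

√75 → a₀=8, period (1,1,1,16); ℓ=4 even so k=3
k=0  a_k=8  p_k/q_k = 8/1
k=1  a_k=1  p_k/q_k = 9/1
k=2  a_k=1  p_k/q_k = 17/2
k=3  a_k=1  p_k/q_k = 26/3
fundamental: x₁=26, y₁=3  (since 676 − 75·9 = 1)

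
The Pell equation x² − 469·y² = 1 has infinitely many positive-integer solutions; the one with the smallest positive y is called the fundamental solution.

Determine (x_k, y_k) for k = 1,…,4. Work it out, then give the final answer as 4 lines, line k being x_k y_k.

137215 6336
37655912449 1738788480
10333912053241855 477175722560064
2835935484733506355201 130951333540419575040

√469 → a₀=21, period (1,1,1,10,6,10,1,1,1,42); ℓ=10 even so k=9
i=0: a=21 ⇒ p=21, q=1
i=1: a=1 ⇒ p=22, q=1
…
i=4: a=10 ⇒ p=693, q=32
i=5: a=6 ⇒ p=4223, q=195
i=6: a=10 ⇒ p=42923, q=1982
i=7: a=1 ⇒ p=47146, q=2177
i=8: a=1 ⇒ p=90069, q=4159
i=9: a=1 ⇒ p=137215, q=6336
→ (137215, 6336).  Check: 137215²=18827956225, 469·6336²=18827956224, difference 1.
k=2:  x_2 = 137215·137215+469·6336·6336 = 37655912449,  y_2 = 137215·6336+6336·137215 = 1738788480
k=3:  x_3 = 137215·37655912449+469·6336·1738788480 = 10333912053241855,  y_3 = 137215·1738788480+6336·37655912449 = 477175722560064
k=4:  x_4 = 137215·10333912053241855+469·6336·477175722560064 = 2835935484733506355201,  y_4 = 137215·477175722560064+6336·10333912053241855 = 130951333540419575040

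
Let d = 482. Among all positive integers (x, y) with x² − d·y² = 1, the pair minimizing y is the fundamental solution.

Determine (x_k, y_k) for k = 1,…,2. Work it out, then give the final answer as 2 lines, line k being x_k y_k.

[21; 1,20,1,42] for √482; ℓ=4 ⇒ convergent index 3
a_0=21:  p_0=21·1+0=21,  q_0=21·0+1=1
a_1=1:  p_1=1·21+1=22,  q_1=1·1+0=1
a_2=20:  p_2=20·22+21=461,  q_2=20·1+1=21
a_3=1:  p_3=1·461+22=483,  q_3=1·21+1=22
(x₁, y₁) = (483, 22);  483² − 482·22² = 1 ✓
(x_2, y_2) = (483·483 + 482·22·22, 483·22 + 22·483) = (466577, 21252)

483 22
466577 21252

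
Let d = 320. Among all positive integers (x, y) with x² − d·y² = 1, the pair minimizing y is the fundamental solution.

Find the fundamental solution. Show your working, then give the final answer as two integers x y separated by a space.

161 9

√320 → a₀=17, period (1,7,1,34); ℓ=4 even so k=3
a_0=17:  p_0=17·1+0=17,  q_0=17·0+1=1
…
a_2=7:  p_2=7·18+17=143,  q_2=7·1+1=8
a_3=1:  p_3=1·143+18=161,  q_3=1·8+1=9
fundamental: x₁=161, y₁=9  (since 25921 − 320·81 = 1)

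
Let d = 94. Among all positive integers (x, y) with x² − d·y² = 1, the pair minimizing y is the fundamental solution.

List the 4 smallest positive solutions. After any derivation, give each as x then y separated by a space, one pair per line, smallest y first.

2143295 221064
9187426914049 947610731760
39382732335491159615 4062018686654877336
168817626601983862467148801 17412208682026983028992480

[9; 1,2,3,1,1,…,2,1,18] for √94; ℓ=16 ⇒ convergent index 15
i=0: a=9 ⇒ p=9, q=1
…
i=2: a=2 ⇒ p=29, q=3
i=3: a=3 ⇒ p=97, q=10
…
i=7: a=1 ⇒ p=1464, q=151
…
i=9: a=1 ⇒ p=14417, q=1487
i=10: a=5 ⇒ p=85038, q=8771
…
i=14: a=2 ⇒ p=1490361, q=153719
i=15: a=1 ⇒ p=2143295, q=221064
fundamental: x₁=2143295, y₁=221064  (since 4593713457025 − 94·48869292096 = 1)
(x_2, y_2) = (2143295·2143295 + 94·221064·221064, 2143295·221064 + 221064·2143295) = (9187426914049, 947610731760)
(x_3, y_3) = (2143295·9187426914049 + 94·221064·947610731760, 2143295·947610731760 + 221064·9187426914049) = (39382732335491159615, 4062018686654877336)
(x_4, y_4) = (2143295·39382732335491159615 + 94·221064·4062018686654877336, 2143295·4062018686654877336 + 221064·39382732335491159615) = (168817626601983862467148801, 17412208682026983028992480)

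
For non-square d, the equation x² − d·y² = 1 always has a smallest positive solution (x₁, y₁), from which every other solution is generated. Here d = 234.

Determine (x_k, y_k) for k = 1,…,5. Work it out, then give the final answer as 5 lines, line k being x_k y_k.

5201 340
54100801 3536680
562756526801 36788545020
5853793337683201 382674441761360
60891157735824130001 3980579506413121700

√234 → a₀=15, period (3,2,1,2,1,2,3,30); ℓ=8 even so k=7
k=0  a_k=15  p_k/q_k = 15/1
k=1  a_k=3  p_k/q_k = 46/3
k=2  a_k=2  p_k/q_k = 107/7
…
k=4  a_k=2  p_k/q_k = 413/27
k=5  a_k=1  p_k/q_k = 566/37
k=6  a_k=2  p_k/q_k = 1545/101
k=7  a_k=3  p_k/q_k = 5201/340
fundamental: x₁=5201, y₁=340  (since 27050401 − 234·115600 = 1)
k=2:  x_2 = 5201·5201+234·340·340 = 54100801,  y_2 = 5201·340+340·5201 = 3536680
k=3:  x_3 = 5201·54100801+234·340·3536680 = 562756526801,  y_3 = 5201·3536680+340·54100801 = 36788545020
k=4:  x_4 = 5201·562756526801+234·340·36788545020 = 5853793337683201,  y_4 = 5201·36788545020+340·562756526801 = 382674441761360
k=5:  x_5 = 5201·5853793337683201+234·340·382674441761360 = 60891157735824130001,  y_5 = 5201·382674441761360+340·5853793337683201 = 3980579506413121700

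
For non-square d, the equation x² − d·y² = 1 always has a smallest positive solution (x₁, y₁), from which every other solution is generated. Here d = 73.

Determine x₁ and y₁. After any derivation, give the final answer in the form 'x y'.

[8; 1,1,5,5,1,1,16] for √73; ℓ=7 ⇒ convergent index 13
k=0  a_k=8  p_k/q_k = 8/1
…
k=2  a_k=1  p_k/q_k = 17/2
k=3  a_k=5  p_k/q_k = 94/11
k=4  a_k=5  p_k/q_k = 487/57
…
k=6  a_k=1  p_k/q_k = 1068/125
k=7  a_k=16  p_k/q_k = 17669/2068
k=8  a_k=1  p_k/q_k = 18737/2193
k=9  a_k=1  p_k/q_k = 36406/4261
k=10  a_k=5  p_k/q_k = 200767/23498
k=11  a_k=5  p_k/q_k = 1040241/121751
k=12  a_k=1  p_k/q_k = 1241008/145249
k=13  a_k=1  p_k/q_k = 2281249/267000
fundamental: x₁=2281249, y₁=267000  (since 5204097000001 − 73·71289000000 = 1)

2281249 267000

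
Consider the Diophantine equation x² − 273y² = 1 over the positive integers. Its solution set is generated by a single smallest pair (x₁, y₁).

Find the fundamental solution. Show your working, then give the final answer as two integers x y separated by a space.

√273 → a₀=16, period (1,1,10,1,1,32); ℓ=6 even so k=5
step 0: (16, 1)  from 16·(1,0) + (0,1)
step 1: (17, 1)  from 1·(16,1) + (1,0)
…
step 4: (380, 23)  from 1·(347,21) + (33,2)
step 5: (727, 44)  from 1·(380,23) + (347,21)
→ (727, 44).  Check: 727²=528529, 273·44²=528528, difference 1.

727 44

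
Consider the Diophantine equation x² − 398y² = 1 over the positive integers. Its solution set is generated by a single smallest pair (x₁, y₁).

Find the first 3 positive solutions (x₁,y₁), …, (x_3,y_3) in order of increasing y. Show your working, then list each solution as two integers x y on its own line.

399 20
318401 15960
254083599 12736060

√398 = [19; 1,18,1,38, …], period ℓ=4 (even) → k=3
step 0: (19, 1)  from 19·(1,0) + (0,1)
…
step 2: (379, 19)  from 18·(20,1) + (19,1)
step 3: (399, 20)  from 1·(379,19) + (20,1)
(x₁, y₁) = (399, 20);  399² − 398·20² = 1 ✓
(399+20√398)^2 = 318401 + 15960√398
(399+20√398)^3 = 254083599 + 12736060√398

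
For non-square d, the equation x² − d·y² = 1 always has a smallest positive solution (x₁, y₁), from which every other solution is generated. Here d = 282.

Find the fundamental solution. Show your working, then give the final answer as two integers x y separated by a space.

2351 140

[16; 1,3,1,4,1,3,1,32] for √282; ℓ=8 ⇒ convergent index 7
i=0: a=16 ⇒ p=16, q=1
i=1: a=1 ⇒ p=17, q=1
i=2: a=3 ⇒ p=67, q=4
…
i=5: a=1 ⇒ p=487, q=29
i=6: a=3 ⇒ p=1864, q=111
i=7: a=1 ⇒ p=2351, q=140
(x₁, y₁) = (2351, 140);  2351² − 282·140² = 1 ✓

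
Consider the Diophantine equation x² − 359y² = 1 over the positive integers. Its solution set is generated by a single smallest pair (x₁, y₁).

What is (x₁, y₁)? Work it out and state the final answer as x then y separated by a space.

√359 = [18; 1,17,1,36, …], period ℓ=4 (even) → k=3
a_0=18:  p_0=18·1+0=18,  q_0=18·0+1=1
…
a_2=17:  p_2=17·19+18=341,  q_2=17·1+1=18
a_3=1:  p_3=1·341+19=360,  q_3=1·18+1=19
→ (360, 19).  Check: 360²=129600, 359·19²=129599, difference 1.

360 19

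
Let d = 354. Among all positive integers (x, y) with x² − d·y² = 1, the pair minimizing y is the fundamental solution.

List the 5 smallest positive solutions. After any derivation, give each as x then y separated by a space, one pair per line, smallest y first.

√354 → a₀=18, period (1,4,2,2,18,2,2,4,1,36); ℓ=10 even so k=9
k=0  a_k=18  p_k/q_k = 18/1
k=1  a_k=1  p_k/q_k = 19/1
…
k=3  a_k=2  p_k/q_k = 207/11
k=4  a_k=2  p_k/q_k = 508/27
…
k=8  a_k=4  p_k/q_k = 210294/11177
k=9  a_k=1  p_k/q_k = 258065/13716
fundamental: x₁=258065, y₁=13716  (since 66597544225 − 354·188128656 = 1)
k=2:  x_2 = 258065·258065+354·13716·13716 = 133195088449,  y_2 = 258065·13716+13716·258065 = 7079239080
k=3:  x_3 = 258065·133195088449+354·13716·7079239080 = 68745981000924305,  y_3 = 258065·7079239080+13716·133195088449 = 3653807666346684
k=4:  x_4 = 258065·68745981000924305+354·13716·3653807666346684 = 35481863173873866451201,  y_4 = 258065·3653807666346684+13716·68745981000924305 = 1885839750824434773840
k=5:  x_5 = 258065·35481863173873866451201+354·13716·1885839750824434773840 = 18313254039862772710457447825,  y_5 = 258065·1885839750824434773840+13716·35481863173873866451201 = 973338470589361712155692516

258065 13716
133195088449 7079239080
68745981000924305 3653807666346684
35481863173873866451201 1885839750824434773840
18313254039862772710457447825 973338470589361712155692516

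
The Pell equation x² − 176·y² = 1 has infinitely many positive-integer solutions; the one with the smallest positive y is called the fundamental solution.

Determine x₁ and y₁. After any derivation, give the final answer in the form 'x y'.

√176 → a₀=13, period (3,1,3,26); ℓ=4 even so k=3
step 0: (13, 1)  from 13·(1,0) + (0,1)
step 1: (40, 3)  from 3·(13,1) + (1,0)
step 2: (53, 4)  from 1·(40,3) + (13,1)
step 3: (199, 15)  from 3·(53,4) + (40,3)
fundamental: x₁=199, y₁=15  (since 39601 − 176·225 = 1)

199 15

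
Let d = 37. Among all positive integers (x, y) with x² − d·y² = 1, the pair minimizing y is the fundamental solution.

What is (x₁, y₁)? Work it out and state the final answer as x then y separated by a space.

[6; 12] for √37; ℓ=1 ⇒ convergent index 1
step 0: (6, 1)  from 6·(1,0) + (0,1)
step 1: (73, 12)  from 12·(6,1) + (1,0)
→ (73, 12).  Check: 73²=5329, 37·12²=5328, difference 1.

73 12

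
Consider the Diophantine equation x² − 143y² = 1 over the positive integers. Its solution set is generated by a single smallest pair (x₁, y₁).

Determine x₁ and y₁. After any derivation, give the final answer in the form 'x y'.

12 1

√143 → a₀=11, period (1,22); ℓ=2 even so k=1
i=0: a=11 ⇒ p=11, q=1
i=1: a=1 ⇒ p=12, q=1
→ (12, 1).  Check: 12²=144, 143·1²=143, difference 1.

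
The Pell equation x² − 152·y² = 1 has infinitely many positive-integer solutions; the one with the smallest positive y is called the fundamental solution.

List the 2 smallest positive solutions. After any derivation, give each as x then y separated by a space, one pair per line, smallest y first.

37 3
2737 222

√152 = [12; 3,24, …], period ℓ=2 (even) → k=1
a_0=12:  p_0=12·1+0=12,  q_0=12·0+1=1
a_1=3:  p_1=3·12+1=37,  q_1=3·1+0=3
(x₁, y₁) = (37, 3);  37² − 152·3² = 1 ✓
n=2: (37,3)∘(37,3) = (37·37+152·3·3, 37·3+3·37) = (2737,222)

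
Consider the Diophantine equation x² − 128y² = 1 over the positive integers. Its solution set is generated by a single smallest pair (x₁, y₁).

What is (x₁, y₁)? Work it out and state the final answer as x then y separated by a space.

577 51

[11; 3,5,3,22] for √128; ℓ=4 ⇒ convergent index 3
k=0  a_k=11  p_k/q_k = 11/1
…
k=2  a_k=5  p_k/q_k = 181/16
k=3  a_k=3  p_k/q_k = 577/51
fundamental: x₁=577, y₁=51  (since 332929 − 128·2601 = 1)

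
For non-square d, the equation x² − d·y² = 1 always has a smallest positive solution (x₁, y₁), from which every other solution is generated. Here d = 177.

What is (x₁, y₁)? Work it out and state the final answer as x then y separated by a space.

√177 → a₀=13, period (3,3,2,8,2,3,3,26); ℓ=8 even so k=7
i=0: a=13 ⇒ p=13, q=1
…
i=2: a=3 ⇒ p=133, q=10
…
i=4: a=8 ⇒ p=2581, q=194
i=5: a=2 ⇒ p=5468, q=411
i=6: a=3 ⇒ p=18985, q=1427
i=7: a=3 ⇒ p=62423, q=4692
(x₁, y₁) = (62423, 4692);  62423² − 177·4692² = 1 ✓

62423 4692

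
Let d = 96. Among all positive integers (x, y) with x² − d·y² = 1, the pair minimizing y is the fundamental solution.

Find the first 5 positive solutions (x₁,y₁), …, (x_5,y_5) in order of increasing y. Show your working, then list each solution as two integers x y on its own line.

[9; 1,3,1,18] for √96; ℓ=4 ⇒ convergent index 3
i=0: a=9 ⇒ p=9, q=1
i=1: a=1 ⇒ p=10, q=1
i=2: a=3 ⇒ p=39, q=4
i=3: a=1 ⇒ p=49, q=5
→ (49, 5).  Check: 49²=2401, 96·5²=2400, difference 1.
n=2: (49,5)∘(49,5) = (49·49+96·5·5, 49·5+5·49) = (4801,490)
n=3: (4801,490)∘(49,5) = (49·4801+96·5·490, 49·490+5·4801) = (470449,48015)
n=4: (470449,48015)∘(49,5) = (49·470449+96·5·48015, 49·48015+5·470449) = (46099201,4704980)
n=5: (46099201,4704980)∘(49,5) = (49·46099201+96·5·4704980, 49·4704980+5·46099201) = (4517251249,461040025)

49 5
4801 490
470449 48015
46099201 4704980
4517251249 461040025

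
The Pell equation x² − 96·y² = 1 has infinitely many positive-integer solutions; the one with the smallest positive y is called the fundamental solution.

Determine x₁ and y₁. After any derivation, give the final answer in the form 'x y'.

49 5

√96 = [9; 1,3,1,18, …], period ℓ=4 (even) → k=3
a_0=9:  p_0=9·1+0=9,  q_0=9·0+1=1
…
a_2=3:  p_2=3·10+9=39,  q_2=3·1+1=4
a_3=1:  p_3=1·39+10=49,  q_3=1·4+1=5
→ (49, 5).  Check: 49²=2401, 96·5²=2400, difference 1.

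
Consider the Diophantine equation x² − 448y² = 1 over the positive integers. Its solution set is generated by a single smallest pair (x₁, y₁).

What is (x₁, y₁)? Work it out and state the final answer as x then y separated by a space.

127 6

d=448: √d = [21; 6,42] (ℓ=2, even), read p_1/q_1
a_0=21:  p_0=21·1+0=21,  q_0=21·0+1=1
a_1=6:  p_1=6·21+1=127,  q_1=6·1+0=6
fundamental: x₁=127, y₁=6  (since 16129 − 448·36 = 1)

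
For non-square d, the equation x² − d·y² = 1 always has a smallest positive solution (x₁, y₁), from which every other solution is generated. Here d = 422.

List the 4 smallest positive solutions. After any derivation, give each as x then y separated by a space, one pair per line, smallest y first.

7022501 341850
98631040590001 4801283933700
1385273162348638202501 67434042451384025550
19456164335732849620362360001 947111261097768740333867400

d=422: √d = [20; 1,1,5,2,1,…,1,1,40] (ℓ=14, even), read p_13/q_13
i=0: a=20 ⇒ p=20, q=1
i=1: a=1 ⇒ p=21, q=1
i=2: a=1 ⇒ p=41, q=2
i=3: a=5 ⇒ p=226, q=11
i=4: a=2 ⇒ p=493, q=24
i=5: a=1 ⇒ p=719, q=35
…
i=8: a=3 ⇒ p=163807, q=7974
…
i=10: a=2 ⇒ p=598859, q=29152
i=11: a=5 ⇒ p=3211821, q=156349
i=12: a=1 ⇒ p=3810680, q=185501
i=13: a=1 ⇒ p=7022501, q=341850
fundamental: x₁=7022501, y₁=341850  (since 49315520295001 − 422·116861422500 = 1)
(x_2, y_2) = (7022501·7022501 + 422·341850·341850, 7022501·341850 + 341850·7022501) = (98631040590001, 4801283933700)
(x_3, y_3) = (7022501·98631040590001 + 422·341850·4801283933700, 7022501·4801283933700 + 341850·98631040590001) = (1385273162348638202501, 67434042451384025550)
(x_4, y_4) = (7022501·1385273162348638202501 + 422·341850·67434042451384025550, 7022501·67434042451384025550 + 341850·1385273162348638202501) = (19456164335732849620362360001, 947111261097768740333867400)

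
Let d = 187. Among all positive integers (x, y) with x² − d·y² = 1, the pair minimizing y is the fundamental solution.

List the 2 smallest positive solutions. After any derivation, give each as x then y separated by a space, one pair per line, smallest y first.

d=187: √d = [13; 1,2,13,2,1,26] (ℓ=6, even), read p_5/q_5
i=0: a=13 ⇒ p=13, q=1
…
i=3: a=13 ⇒ p=547, q=40
i=4: a=2 ⇒ p=1135, q=83
i=5: a=1 ⇒ p=1682, q=123
fundamental: x₁=1682, y₁=123  (since 2829124 − 187·15129 = 1)
k=2:  x_2 = 1682·1682+187·123·123 = 5658247,  y_2 = 1682·123+123·1682 = 413772

1682 123
5658247 413772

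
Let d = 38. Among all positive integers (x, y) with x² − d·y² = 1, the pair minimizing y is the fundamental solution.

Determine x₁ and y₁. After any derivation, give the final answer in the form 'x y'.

37 6

d=38: √d = [6; 6,12] (ℓ=2, even), read p_1/q_1
step 0: (6, 1)  from 6·(1,0) + (0,1)
step 1: (37, 6)  from 6·(6,1) + (1,0)
fundamental: x₁=37, y₁=6  (since 1369 − 38·36 = 1)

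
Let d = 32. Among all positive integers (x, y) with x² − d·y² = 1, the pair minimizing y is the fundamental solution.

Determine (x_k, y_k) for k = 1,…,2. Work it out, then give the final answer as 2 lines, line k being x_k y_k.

17 3
577 102

√32 = [5; 1,1,1,10, …], period ℓ=4 (even) → k=3
step 0: (5, 1)  from 5·(1,0) + (0,1)
step 1: (6, 1)  from 1·(5,1) + (1,0)
step 2: (11, 2)  from 1·(6,1) + (5,1)
step 3: (17, 3)  from 1·(11,2) + (6,1)
(x₁, y₁) = (17, 3);  17² − 32·3² = 1 ✓
k=2:  x_2 = 17·17+32·3·3 = 577,  y_2 = 17·3+3·17 = 102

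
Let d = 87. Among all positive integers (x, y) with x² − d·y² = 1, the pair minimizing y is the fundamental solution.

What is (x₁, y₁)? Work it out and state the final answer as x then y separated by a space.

28 3

√87 → a₀=9, period (3,18); ℓ=2 even so k=1
step 0: (9, 1)  from 9·(1,0) + (0,1)
step 1: (28, 3)  from 3·(9,1) + (1,0)
→ (28, 3).  Check: 28²=784, 87·3²=783, difference 1.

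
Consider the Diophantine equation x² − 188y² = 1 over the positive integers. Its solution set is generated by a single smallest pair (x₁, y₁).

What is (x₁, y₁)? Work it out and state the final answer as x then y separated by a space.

d=188: √d = [13; 1,2,2,6,2,2,1,26] (ℓ=8, even), read p_7/q_7
step 0: (13, 1)  from 13·(1,0) + (0,1)
…
step 2: (41, 3)  from 2·(14,1) + (13,1)
step 3: (96, 7)  from 2·(41,3) + (14,1)
…
step 6: (3277, 239)  from 2·(1330,97) + (617,45)
step 7: (4607, 336)  from 1·(3277,239) + (1330,97)
fundamental: x₁=4607, y₁=336  (since 21224449 − 188·112896 = 1)

4607 336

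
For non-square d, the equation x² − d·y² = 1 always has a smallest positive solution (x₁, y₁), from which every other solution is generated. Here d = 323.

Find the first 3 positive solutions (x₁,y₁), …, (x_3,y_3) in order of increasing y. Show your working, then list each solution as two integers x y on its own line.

18 1
647 36
23274 1295

[17; 1,34] for √323; ℓ=2 ⇒ convergent index 1
a_0=17:  p_0=17·1+0=17,  q_0=17·0+1=1
a_1=1:  p_1=1·17+1=18,  q_1=1·1+0=1
→ (18, 1).  Check: 18²=324, 323·1²=323, difference 1.
n=2: (18,1)∘(18,1) = (18·18+323·1·1, 18·1+1·18) = (647,36)
n=3: (647,36)∘(18,1) = (18·647+323·1·36, 18·36+1·647) = (23274,1295)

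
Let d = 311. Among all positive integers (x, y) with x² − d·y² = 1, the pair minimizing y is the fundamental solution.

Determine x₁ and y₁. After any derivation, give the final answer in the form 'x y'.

16883880 957397

[17; 1,1,1,2,1,…,1,1,34] for √311; ℓ=16 ⇒ convergent index 15
step 0: (17, 1)  from 17·(1,0) + (0,1)
…
step 2: (35, 2)  from 1·(18,1) + (17,1)
…
step 5: (194, 11)  from 1·(141,8) + (53,3)
step 6: (1305, 74)  from 6·(194,11) + (141,8)
…
step 8: (71158, 4035)  from 17·(4109,233) + (1305,74)
step 9: (217583, 12338)  from 3·(71158,4035) + (4109,233)
…
step 11: (1594239, 90401)  from 1·(1376656,78063) + (217583,12338)
…
step 14: (10724507, 608131)  from 1·(6159373,349266) + (4565134,258865)
step 15: (16883880, 957397)  from 1·(10724507,608131) + (6159373,349266)
→ (16883880, 957397).  Check: 16883880²=285065403854400, 311·957397²=285065403854399, difference 1.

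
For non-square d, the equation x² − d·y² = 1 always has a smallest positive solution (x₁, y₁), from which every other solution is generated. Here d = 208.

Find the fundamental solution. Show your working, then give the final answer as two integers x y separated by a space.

√208 = [14; 2,2,1,2,2,28, …], period ℓ=6 (even) → k=5
step 0: (14, 1)  from 14·(1,0) + (0,1)
…
step 4: (274, 19)  from 2·(101,7) + (72,5)
step 5: (649, 45)  from 2·(274,19) + (101,7)
→ (649, 45).  Check: 649²=421201, 208·45²=421200, difference 1.

649 45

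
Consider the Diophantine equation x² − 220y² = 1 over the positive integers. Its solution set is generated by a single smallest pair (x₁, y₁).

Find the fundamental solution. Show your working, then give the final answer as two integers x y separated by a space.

89 6

√220 → a₀=14, period (1,4,1,28); ℓ=4 even so k=3
a_0=14:  p_0=14·1+0=14,  q_0=14·0+1=1
a_1=1:  p_1=1·14+1=15,  q_1=1·1+0=1
a_2=4:  p_2=4·15+14=74,  q_2=4·1+1=5
a_3=1:  p_3=1·74+15=89,  q_3=1·5+1=6
fundamental: x₁=89, y₁=6  (since 7921 − 220·36 = 1)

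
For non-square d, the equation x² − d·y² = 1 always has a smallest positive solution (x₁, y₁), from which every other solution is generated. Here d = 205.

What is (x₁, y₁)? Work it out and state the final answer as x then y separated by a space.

√205 = [14; 3,6,1,4,1,6,3,28, …], period ℓ=8 (even) → k=7
step 0: (14, 1)  from 14·(1,0) + (0,1)
step 1: (43, 3)  from 3·(14,1) + (1,0)
…
step 5: (1847, 129)  from 1·(1532,107) + (315,22)
step 6: (12614, 881)  from 6·(1847,129) + (1532,107)
step 7: (39689, 2772)  from 3·(12614,881) + (1847,129)
fundamental: x₁=39689, y₁=2772  (since 1575216721 − 205·7683984 = 1)

39689 2772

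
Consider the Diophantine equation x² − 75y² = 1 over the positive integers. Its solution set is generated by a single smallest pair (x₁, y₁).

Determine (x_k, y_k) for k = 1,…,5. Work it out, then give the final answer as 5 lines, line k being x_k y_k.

26 3
1351 156
70226 8109
3650401 421512
189750626 21910515

[8; 1,1,1,16] for √75; ℓ=4 ⇒ convergent index 3
a_0=8:  p_0=8·1+0=8,  q_0=8·0+1=1
…
a_2=1:  p_2=1·9+8=17,  q_2=1·1+1=2
a_3=1:  p_3=1·17+9=26,  q_3=1·2+1=3
(x₁, y₁) = (26, 3);  26² − 75·3² = 1 ✓
k=2:  x_2 = 26·26+75·3·3 = 1351,  y_2 = 26·3+3·26 = 156
k=3:  x_3 = 26·1351+75·3·156 = 70226,  y_3 = 26·156+3·1351 = 8109
k=4:  x_4 = 26·70226+75·3·8109 = 3650401,  y_4 = 26·8109+3·70226 = 421512
k=5:  x_5 = 26·3650401+75·3·421512 = 189750626,  y_5 = 26·421512+3·3650401 = 21910515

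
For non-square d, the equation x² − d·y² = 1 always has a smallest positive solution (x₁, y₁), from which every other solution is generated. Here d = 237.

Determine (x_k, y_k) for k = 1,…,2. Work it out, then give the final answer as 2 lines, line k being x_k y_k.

√237 → a₀=15, period (2,1,1,7,10,7,1,1,2,30); ℓ=10 even so k=9
step 0: (15, 1)  from 15·(1,0) + (0,1)
…
step 3: (77, 5)  from 1·(46,3) + (31,2)
…
step 8: (90075, 5851)  from 1·(48001,3118) + (42074,2733)
step 9: (228151, 14820)  from 2·(90075,5851) + (48001,3118)
→ (228151, 14820).  Check: 228151²=52052878801, 237·14820²=52052878800, difference 1.
n=2: (228151,14820)∘(228151,14820) = (228151·228151+237·14820·14820, 228151·14820+14820·228151) = (104105757601,6762395640)

228151 14820
104105757601 6762395640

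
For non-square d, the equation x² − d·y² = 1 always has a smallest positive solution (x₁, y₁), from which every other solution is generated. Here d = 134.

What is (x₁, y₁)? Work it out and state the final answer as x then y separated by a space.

√134 → a₀=11, period (1,1,2,1,3,…,1,1,22); ℓ=14 even so k=13
a_0=11:  p_0=11·1+0=11,  q_0=11·0+1=1
…
a_2=1:  p_2=1·12+11=23,  q_2=1·1+1=2
a_3=2:  p_3=2·23+12=58,  q_3=2·2+1=5
a_4=1:  p_4=1·58+23=81,  q_4=1·5+2=7
…
a_7=10:  p_7=10·382+301=4121,  q_7=10·33+26=356
…
a_12=1:  p_12=1·61896+22133=84029,  q_12=1·5347+1912=7259
a_13=1:  p_13=1·84029+61896=145925,  q_13=1·7259+5347=12606
(x₁, y₁) = (145925, 12606);  145925² − 134·12606² = 1 ✓

145925 12606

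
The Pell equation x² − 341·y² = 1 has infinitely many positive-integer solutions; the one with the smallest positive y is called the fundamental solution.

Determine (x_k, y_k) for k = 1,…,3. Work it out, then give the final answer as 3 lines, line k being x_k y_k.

√341 → a₀=18, period (2,6,1,8,2,…,6,2,36); ℓ=14 even so k=13
k=0  a_k=18  p_k/q_k = 18/1
k=1  a_k=2  p_k/q_k = 37/2
k=2  a_k=6  p_k/q_k = 240/13
…
k=4  a_k=8  p_k/q_k = 2456/133
…
k=7  a_k=2  p_k/q_k = 20479/1109
…
k=9  a_k=2  p_k/q_k = 76727/4155
k=10  a_k=8  p_k/q_k = 641940/34763
…
k=12  a_k=6  p_k/q_k = 4953942/268271
k=13  a_k=2  p_k/q_k = 10626551/575460
(x₁, y₁) = (10626551, 575460);  10626551² − 341·575460² = 1 ✓
(x_2, y_2) = (10626551·10626551 + 341·575460·575460, 10626551·575460 + 575460·10626551) = (225847172311201, 12230310076920)
(x_3, y_3) = (10626551·225847172311201 + 341·575460·12230310076920, 10626551·12230310076920 + 575460·225847172311201) = (4799952989541519968951, 259932027556408030380)

10626551 575460
225847172311201 12230310076920
4799952989541519968951 259932027556408030380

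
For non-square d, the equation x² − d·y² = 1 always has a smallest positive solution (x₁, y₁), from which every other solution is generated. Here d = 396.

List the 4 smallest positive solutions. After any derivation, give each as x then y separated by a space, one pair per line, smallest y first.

199 10
79201 3980
31521799 1584030
12545596801 630439960

√396 = [19; 1,8,1,38, …], period ℓ=4 (even) → k=3
a_0=19:  p_0=19·1+0=19,  q_0=19·0+1=1
a_1=1:  p_1=1·19+1=20,  q_1=1·1+0=1
a_2=8:  p_2=8·20+19=179,  q_2=8·1+1=9
a_3=1:  p_3=1·179+20=199,  q_3=1·9+1=10
→ (199, 10).  Check: 199²=39601, 396·10²=39600, difference 1.
k=2:  x_2 = 199·199+396·10·10 = 79201,  y_2 = 199·10+10·199 = 3980
k=3:  x_3 = 199·79201+396·10·3980 = 31521799,  y_3 = 199·3980+10·79201 = 1584030
k=4:  x_4 = 199·31521799+396·10·1584030 = 12545596801,  y_4 = 199·1584030+10·31521799 = 630439960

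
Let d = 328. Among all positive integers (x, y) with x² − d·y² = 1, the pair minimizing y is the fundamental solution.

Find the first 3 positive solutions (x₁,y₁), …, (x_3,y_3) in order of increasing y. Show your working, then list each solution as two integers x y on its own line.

163 9
53137 2934
17322499 956475

√328 → a₀=18, period (9,36); ℓ=2 even so k=1
a_0=18:  p_0=18·1+0=18,  q_0=18·0+1=1
a_1=9:  p_1=9·18+1=163,  q_1=9·1+0=9
(x₁, y₁) = (163, 9);  163² − 328·9² = 1 ✓
(163+9√328)^2 = 53137 + 2934√328
(163+9√328)^3 = 17322499 + 956475√328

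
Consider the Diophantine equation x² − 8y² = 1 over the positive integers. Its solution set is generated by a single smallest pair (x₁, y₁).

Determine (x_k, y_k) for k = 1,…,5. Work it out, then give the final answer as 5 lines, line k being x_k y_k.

[2; 1,4] for √8; ℓ=2 ⇒ convergent index 1
k=0  a_k=2  p_k/q_k = 2/1
k=1  a_k=1  p_k/q_k = 3/1
→ (3, 1).  Check: 3²=9, 8·1²=8, difference 1.
k=2:  x_2 = 3·3+8·1·1 = 17,  y_2 = 3·1+1·3 = 6
k=3:  x_3 = 3·17+8·1·6 = 99,  y_3 = 3·6+1·17 = 35
k=4:  x_4 = 3·99+8·1·35 = 577,  y_4 = 3·35+1·99 = 204
k=5:  x_5 = 3·577+8·1·204 = 3363,  y_5 = 3·204+1·577 = 1189

3 1
17 6
99 35
577 204
3363 1189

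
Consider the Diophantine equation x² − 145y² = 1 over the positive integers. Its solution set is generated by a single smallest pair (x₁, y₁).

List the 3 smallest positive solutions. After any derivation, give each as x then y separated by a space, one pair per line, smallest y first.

√145 → a₀=12, period (24); ℓ=1 odd so k=1
k=0  a_k=12  p_k/q_k = 12/1
k=1  a_k=24  p_k/q_k = 289/24
→ (289, 24).  Check: 289²=83521, 145·24²=83520, difference 1.
n=2: (289,24)∘(289,24) = (289·289+145·24·24, 289·24+24·289) = (167041,13872)
n=3: (167041,13872)∘(289,24) = (289·167041+145·24·13872, 289·13872+24·167041) = (96549409,8017992)

289 24
167041 13872
96549409 8017992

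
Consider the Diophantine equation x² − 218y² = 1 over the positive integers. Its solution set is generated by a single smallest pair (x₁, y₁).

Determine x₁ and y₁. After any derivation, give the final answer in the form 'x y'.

√218 → a₀=14, period (1,3,3,1,28); ℓ=5 odd so k=9
a_0=14:  p_0=14·1+0=14,  q_0=14·0+1=1
…
a_2=3:  p_2=3·15+14=59,  q_2=3·1+1=4
a_3=3:  p_3=3·59+15=192,  q_3=3·4+1=13
a_4=1:  p_4=1·192+59=251,  q_4=1·13+4=17
…
a_6=1:  p_6=1·7220+251=7471,  q_6=1·489+17=506
a_7=3:  p_7=3·7471+7220=29633,  q_7=3·506+489=2007
a_8=3:  p_8=3·29633+7471=96370,  q_8=3·2007+506=6527
a_9=1:  p_9=1·96370+29633=126003,  q_9=1·6527+2007=8534
(x₁, y₁) = (126003, 8534);  126003² − 218·8534² = 1 ✓

126003 8534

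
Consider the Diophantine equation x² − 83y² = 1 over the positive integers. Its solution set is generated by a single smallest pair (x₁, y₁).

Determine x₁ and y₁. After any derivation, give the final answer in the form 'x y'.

√83 → a₀=9, period (9,18); ℓ=2 even so k=1
a_0=9:  p_0=9·1+0=9,  q_0=9·0+1=1
a_1=9:  p_1=9·9+1=82,  q_1=9·1+0=9
(x₁, y₁) = (82, 9);  82² − 83·9² = 1 ✓

82 9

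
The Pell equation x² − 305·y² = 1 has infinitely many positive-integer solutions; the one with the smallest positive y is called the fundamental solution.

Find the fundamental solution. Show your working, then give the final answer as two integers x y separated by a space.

489 28

[17; 2,6,2,34] for √305; ℓ=4 ⇒ convergent index 3
k=0  a_k=17  p_k/q_k = 17/1
k=1  a_k=2  p_k/q_k = 35/2
k=2  a_k=6  p_k/q_k = 227/13
k=3  a_k=2  p_k/q_k = 489/28
fundamental: x₁=489, y₁=28  (since 239121 − 305·784 = 1)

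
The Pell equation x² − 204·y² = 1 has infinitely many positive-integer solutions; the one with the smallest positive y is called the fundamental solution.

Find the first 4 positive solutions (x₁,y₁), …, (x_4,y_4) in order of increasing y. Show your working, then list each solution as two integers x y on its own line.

4999 350
49980001 3499300
499700044999 34986001050
4996000999920001 349790034998600

d=204: √d = [14; 3,1,1,6,1,1,3,28] (ℓ=8, even), read p_7/q_7
step 0: (14, 1)  from 14·(1,0) + (0,1)
step 1: (43, 3)  from 3·(14,1) + (1,0)
…
step 4: (657, 46)  from 6·(100,7) + (57,4)
step 5: (757, 53)  from 1·(657,46) + (100,7)
step 6: (1414, 99)  from 1·(757,53) + (657,46)
step 7: (4999, 350)  from 3·(1414,99) + (757,53)
(x₁, y₁) = (4999, 350);  4999² − 204·350² = 1 ✓
(4999+350√204)^2 = 49980001 + 3499300√204
(4999+350√204)^3 = 499700044999 + 34986001050√204
(4999+350√204)^4 = 4996000999920001 + 349790034998600√204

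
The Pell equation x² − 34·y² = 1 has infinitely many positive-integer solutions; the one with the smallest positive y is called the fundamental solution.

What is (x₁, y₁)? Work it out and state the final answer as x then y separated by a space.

35 6

[5; 1,4,1,10] for √34; ℓ=4 ⇒ convergent index 3
a_0=5:  p_0=5·1+0=5,  q_0=5·0+1=1
…
a_2=4:  p_2=4·6+5=29,  q_2=4·1+1=5
a_3=1:  p_3=1·29+6=35,  q_3=1·5+1=6
→ (35, 6).  Check: 35²=1225, 34·6²=1224, difference 1.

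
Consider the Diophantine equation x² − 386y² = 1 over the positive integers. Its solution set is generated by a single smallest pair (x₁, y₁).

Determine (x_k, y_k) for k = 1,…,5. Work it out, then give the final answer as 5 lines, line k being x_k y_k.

[19; 1,1,1,4,1,18,1,4,1,1,1,38] for √386; ℓ=12 ⇒ convergent index 11
k=0  a_k=19  p_k/q_k = 19/1
k=1  a_k=1  p_k/q_k = 20/1
k=2  a_k=1  p_k/q_k = 39/2
…
k=4  a_k=4  p_k/q_k = 275/14
k=5  a_k=1  p_k/q_k = 334/17
…
k=7  a_k=1  p_k/q_k = 6621/337
k=8  a_k=4  p_k/q_k = 32771/1668
k=9  a_k=1  p_k/q_k = 39392/2005
k=10  a_k=1  p_k/q_k = 72163/3673
k=11  a_k=1  p_k/q_k = 111555/5678
(x₁, y₁) = (111555, 5678);  111555² − 386·5678² = 1 ✓
(111555+5678√386)^2 = 24889036049 + 1266818580√386
(111555+5678√386)^3 = 5552992832780835 + 282639893378122√386
(111555+5678√386)^4 = 1238928230896843060801 + 63059786610325980840√386
(111555+5678√386)^5 = 276417277589841662462530275 + 14069268990347189691834278√386

111555 5678
24889036049 1266818580
5552992832780835 282639893378122
1238928230896843060801 63059786610325980840
276417277589841662462530275 14069268990347189691834278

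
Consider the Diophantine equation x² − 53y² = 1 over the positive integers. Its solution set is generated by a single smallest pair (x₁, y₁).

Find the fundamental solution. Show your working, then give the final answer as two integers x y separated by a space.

66249 9100

√53 = [7; 3,1,1,3,14, …], period ℓ=5 (odd) → k=9
a_0=7:  p_0=7·1+0=7,  q_0=7·0+1=1
a_1=3:  p_1=3·7+1=22,  q_1=3·1+0=3
a_2=1:  p_2=1·22+7=29,  q_2=1·3+1=4
a_3=1:  p_3=1·29+22=51,  q_3=1·4+3=7
a_4=3:  p_4=3·51+29=182,  q_4=3·7+4=25
a_5=14:  p_5=14·182+51=2599,  q_5=14·25+7=357
…
a_7=1:  p_7=1·7979+2599=10578,  q_7=1·1096+357=1453
a_8=1:  p_8=1·10578+7979=18557,  q_8=1·1453+1096=2549
a_9=3:  p_9=3·18557+10578=66249,  q_9=3·2549+1453=9100
→ (66249, 9100).  Check: 66249²=4388930001, 53·9100²=4388930000, difference 1.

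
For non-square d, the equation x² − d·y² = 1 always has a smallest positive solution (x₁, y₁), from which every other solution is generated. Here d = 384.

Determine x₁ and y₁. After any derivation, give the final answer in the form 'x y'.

√384 → a₀=19, period (1,1,2,9,2,1,1,38); ℓ=8 even so k=7
a_0=19:  p_0=19·1+0=19,  q_0=19·0+1=1
a_1=1:  p_1=1·19+1=20,  q_1=1·1+0=1
…
a_4=9:  p_4=9·98+39=921,  q_4=9·5+2=47
a_5=2:  p_5=2·921+98=1940,  q_5=2·47+5=99
a_6=1:  p_6=1·1940+921=2861,  q_6=1·99+47=146
a_7=1:  p_7=1·2861+1940=4801,  q_7=1·146+99=245
→ (4801, 245).  Check: 4801²=23049601, 384·245²=23049600, difference 1.

4801 245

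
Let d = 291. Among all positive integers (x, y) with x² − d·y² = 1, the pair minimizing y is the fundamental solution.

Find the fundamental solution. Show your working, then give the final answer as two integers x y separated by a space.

d=291: √d = [17; 17,34] (ℓ=2, even), read p_1/q_1
i=0: a=17 ⇒ p=17, q=1
i=1: a=17 ⇒ p=290, q=17
(x₁, y₁) = (290, 17);  290² − 291·17² = 1 ✓

290 17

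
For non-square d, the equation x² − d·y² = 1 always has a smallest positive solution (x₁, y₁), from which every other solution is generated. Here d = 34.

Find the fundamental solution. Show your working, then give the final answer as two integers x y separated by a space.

35 6

√34 → a₀=5, period (1,4,1,10); ℓ=4 even so k=3
step 0: (5, 1)  from 5·(1,0) + (0,1)
…
step 2: (29, 5)  from 4·(6,1) + (5,1)
step 3: (35, 6)  from 1·(29,5) + (6,1)
(x₁, y₁) = (35, 6);  35² − 34·6² = 1 ✓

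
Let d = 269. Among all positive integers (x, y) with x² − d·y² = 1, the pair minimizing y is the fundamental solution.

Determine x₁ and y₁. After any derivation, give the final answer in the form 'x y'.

13449 820

[16; 2,2,32] for √269; ℓ=3 ⇒ convergent index 5
k=0  a_k=16  p_k/q_k = 16/1
k=1  a_k=2  p_k/q_k = 33/2
…
k=3  a_k=32  p_k/q_k = 2657/162
k=4  a_k=2  p_k/q_k = 5396/329
k=5  a_k=2  p_k/q_k = 13449/820
→ (13449, 820).  Check: 13449²=180875601, 269·820²=180875600, difference 1.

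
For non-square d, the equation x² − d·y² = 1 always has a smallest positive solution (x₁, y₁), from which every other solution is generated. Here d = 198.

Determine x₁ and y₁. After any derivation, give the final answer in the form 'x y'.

197 14

√198 → a₀=14, period (14,28); ℓ=2 even so k=1
a_0=14:  p_0=14·1+0=14,  q_0=14·0+1=1
a_1=14:  p_1=14·14+1=197,  q_1=14·1+0=14
→ (197, 14).  Check: 197²=38809, 198·14²=38808, difference 1.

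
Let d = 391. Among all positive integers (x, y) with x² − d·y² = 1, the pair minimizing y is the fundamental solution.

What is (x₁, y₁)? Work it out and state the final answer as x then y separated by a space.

7338680 371133

d=391: √d = [19; 1,3,2,2,1,…,3,1,38] (ℓ=16, even), read p_15/q_15
k=0  a_k=19  p_k/q_k = 19/1
k=1  a_k=1  p_k/q_k = 20/1
k=2  a_k=3  p_k/q_k = 79/4
k=3  a_k=2  p_k/q_k = 178/9
…
k=5  a_k=1  p_k/q_k = 613/31
…
k=7  a_k=2  p_k/q_k = 2709/137
…
k=11  a_k=1  p_k/q_k = 268013/13554
…
k=14  a_k=3  p_k/q_k = 5678083/287153
k=15  a_k=1  p_k/q_k = 7338680/371133
(x₁, y₁) = (7338680, 371133);  7338680² − 391·371133² = 1 ✓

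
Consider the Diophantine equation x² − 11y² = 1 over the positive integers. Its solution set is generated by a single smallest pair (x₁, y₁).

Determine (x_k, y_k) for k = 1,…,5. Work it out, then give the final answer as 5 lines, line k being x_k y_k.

√11 = [3; 3,6, …], period ℓ=2 (even) → k=1
a_0=3:  p_0=3·1+0=3,  q_0=3·0+1=1
a_1=3:  p_1=3·3+1=10,  q_1=3·1+0=3
fundamental: x₁=10, y₁=3  (since 100 − 11·9 = 1)
n=2: (10,3)∘(10,3) = (10·10+11·3·3, 10·3+3·10) = (199,60)
n=3: (199,60)∘(10,3) = (10·199+11·3·60, 10·60+3·199) = (3970,1197)
n=4: (3970,1197)∘(10,3) = (10·3970+11·3·1197, 10·1197+3·3970) = (79201,23880)
n=5: (79201,23880)∘(10,3) = (10·79201+11·3·23880, 10·23880+3·79201) = (1580050,476403)

10 3
199 60
3970 1197
79201 23880
1580050 476403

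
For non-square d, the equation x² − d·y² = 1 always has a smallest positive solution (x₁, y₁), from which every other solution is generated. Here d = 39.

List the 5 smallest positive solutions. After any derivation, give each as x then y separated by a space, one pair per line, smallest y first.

25 4
1249 200
62425 9996
3120001 499600
155937625 24970004

√39 → a₀=6, period (4,12); ℓ=2 even so k=1
i=0: a=6 ⇒ p=6, q=1
i=1: a=4 ⇒ p=25, q=4
fundamental: x₁=25, y₁=4  (since 625 − 39·16 = 1)
(x_2, y_2) = (25·25 + 39·4·4, 25·4 + 4·25) = (1249, 200)
(x_3, y_3) = (25·1249 + 39·4·200, 25·200 + 4·1249) = (62425, 9996)
(x_4, y_4) = (25·62425 + 39·4·9996, 25·9996 + 4·62425) = (3120001, 499600)
(x_5, y_5) = (25·3120001 + 39·4·499600, 25·499600 + 4·3120001) = (155937625, 24970004)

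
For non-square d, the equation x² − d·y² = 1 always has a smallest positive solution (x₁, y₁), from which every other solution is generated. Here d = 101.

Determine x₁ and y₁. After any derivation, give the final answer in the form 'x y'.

d=101: √d = [10; 20] (ℓ=1, odd), read p_1/q_1
i=0: a=10 ⇒ p=10, q=1
i=1: a=20 ⇒ p=201, q=20
→ (201, 20).  Check: 201²=40401, 101·20²=40400, difference 1.

201 20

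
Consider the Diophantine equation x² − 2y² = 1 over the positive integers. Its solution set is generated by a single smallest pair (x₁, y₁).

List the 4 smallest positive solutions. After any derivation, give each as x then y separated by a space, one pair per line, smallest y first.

d=2: √d = [1; 2] (ℓ=1, odd), read p_1/q_1
k=0  a_k=1  p_k/q_k = 1/1
k=1  a_k=2  p_k/q_k = 3/2
fundamental: x₁=3, y₁=2  (since 9 − 2·4 = 1)
k=2:  x_2 = 3·3+2·2·2 = 17,  y_2 = 3·2+2·3 = 12
k=3:  x_3 = 3·17+2·2·12 = 99,  y_3 = 3·12+2·17 = 70
k=4:  x_4 = 3·99+2·2·70 = 577,  y_4 = 3·70+2·99 = 408

3 2
17 12
99 70
577 408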